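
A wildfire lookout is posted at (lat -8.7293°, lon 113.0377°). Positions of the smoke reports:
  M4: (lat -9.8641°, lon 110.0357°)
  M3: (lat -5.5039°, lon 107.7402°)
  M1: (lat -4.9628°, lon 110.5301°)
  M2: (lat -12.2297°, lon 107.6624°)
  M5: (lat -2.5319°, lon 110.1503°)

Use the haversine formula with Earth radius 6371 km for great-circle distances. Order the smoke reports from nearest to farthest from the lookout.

M4, M1, M3, M2, M5

Computing each great-circle distance from (lat -8.7293°, lon 113.0377°):
M4 (lat -9.8641°, lon 110.0357°): 352.8 km
M1 (lat -4.9628°, lon 110.5301°): 502.0 km
M3 (lat -5.5039°, lon 107.7402°): 685.7 km
M2 (lat -12.2297°, lon 107.6624°): 704.8 km
M5 (lat -2.5319°, lon 110.1503°): 759.5 km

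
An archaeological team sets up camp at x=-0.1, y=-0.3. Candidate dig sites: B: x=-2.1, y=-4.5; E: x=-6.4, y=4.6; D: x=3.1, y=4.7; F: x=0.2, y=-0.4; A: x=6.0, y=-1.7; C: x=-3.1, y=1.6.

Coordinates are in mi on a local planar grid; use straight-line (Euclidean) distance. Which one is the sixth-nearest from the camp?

E

Distance to each, sorted:
F: 0.3 mi
C: 3.6 mi
B: 4.7 mi
D: 5.9 mi
A: 6.3 mi
E: 8.0 mi
The sixth-nearest is E at 8.0 mi.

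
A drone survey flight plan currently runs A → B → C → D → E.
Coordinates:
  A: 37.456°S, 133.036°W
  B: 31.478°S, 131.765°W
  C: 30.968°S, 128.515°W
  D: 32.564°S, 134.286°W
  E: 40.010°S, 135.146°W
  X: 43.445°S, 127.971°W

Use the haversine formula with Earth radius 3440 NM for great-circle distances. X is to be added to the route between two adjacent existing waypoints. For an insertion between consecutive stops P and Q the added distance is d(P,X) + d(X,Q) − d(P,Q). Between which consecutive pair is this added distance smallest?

between D and E

Added distance for inserting X between each consecutive pair:
A–B: 803.7 NM
B–C: 1320.6 NM
C–D: 1157.6 NM
D–E: 650.6 NM
Smallest added distance is 650.6 NM, inserting between D and E.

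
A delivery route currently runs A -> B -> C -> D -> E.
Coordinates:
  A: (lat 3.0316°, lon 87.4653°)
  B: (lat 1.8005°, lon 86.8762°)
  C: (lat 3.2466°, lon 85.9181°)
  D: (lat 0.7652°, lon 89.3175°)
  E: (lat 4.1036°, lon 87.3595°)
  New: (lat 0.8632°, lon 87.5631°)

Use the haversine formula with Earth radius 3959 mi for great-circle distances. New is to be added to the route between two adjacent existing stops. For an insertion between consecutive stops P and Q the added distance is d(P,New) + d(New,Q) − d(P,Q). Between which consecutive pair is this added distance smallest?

Added distance for inserting New between each consecutive pair:
A–B: 136.0 mi
B–C: 160.5 mi
C–D: 30.8 mi
D–E: 78.4 mi
Smallest added distance is 30.8 mi, inserting between C and D.

between C and D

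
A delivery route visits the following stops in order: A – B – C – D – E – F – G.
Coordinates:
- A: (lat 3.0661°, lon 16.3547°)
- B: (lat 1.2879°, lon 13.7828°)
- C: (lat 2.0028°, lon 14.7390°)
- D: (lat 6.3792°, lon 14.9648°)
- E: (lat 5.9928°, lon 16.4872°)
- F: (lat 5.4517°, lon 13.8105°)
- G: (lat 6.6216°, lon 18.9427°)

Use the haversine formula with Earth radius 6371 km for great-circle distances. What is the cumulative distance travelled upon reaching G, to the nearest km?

Leg distances:
A→B: 347.5 km  (cumulative 347.5 km)
B→C: 132.7 km  (cumulative 480.2 km)
C→D: 487.3 km  (cumulative 967.5 km)
D→E: 173.7 km  (cumulative 1141.2 km)
E→F: 302.2 km  (cumulative 1443.4 km)
F→G: 582.2 km  (cumulative 2025.6 km)
Cumulative distance at G ≈ 2026 km.

2026 km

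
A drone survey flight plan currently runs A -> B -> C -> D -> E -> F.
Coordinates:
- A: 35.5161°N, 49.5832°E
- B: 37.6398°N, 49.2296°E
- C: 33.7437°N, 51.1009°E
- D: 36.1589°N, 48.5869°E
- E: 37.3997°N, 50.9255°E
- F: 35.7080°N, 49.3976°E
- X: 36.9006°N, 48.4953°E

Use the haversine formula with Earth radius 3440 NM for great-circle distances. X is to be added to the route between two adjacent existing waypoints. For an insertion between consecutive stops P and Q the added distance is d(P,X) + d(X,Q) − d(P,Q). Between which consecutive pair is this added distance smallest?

Added distance for inserting X between each consecutive pair:
A–B: 26.4 NM
B–C: 34.0 NM
C–D: 82.6 NM
D–E: 30.0 NM
E–F: 78.5 NM
Smallest added distance is 26.4 NM, inserting between A and B.

between A and B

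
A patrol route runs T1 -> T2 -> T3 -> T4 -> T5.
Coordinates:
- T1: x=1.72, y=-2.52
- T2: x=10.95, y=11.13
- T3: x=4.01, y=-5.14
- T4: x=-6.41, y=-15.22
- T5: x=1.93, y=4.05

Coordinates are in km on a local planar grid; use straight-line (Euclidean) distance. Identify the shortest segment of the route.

Leg distances:
T1→T2: 16.5 km
T2→T3: 17.7 km
T3→T4: 14.5 km
T4→T5: 21.0 km
The shortest leg is T3–T4 at 14.5 km.

T3–T4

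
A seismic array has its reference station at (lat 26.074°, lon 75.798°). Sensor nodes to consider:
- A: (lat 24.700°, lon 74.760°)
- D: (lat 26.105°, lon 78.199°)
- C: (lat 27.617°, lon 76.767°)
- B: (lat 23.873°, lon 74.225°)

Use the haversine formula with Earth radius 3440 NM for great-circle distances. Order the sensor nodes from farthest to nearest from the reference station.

Distance from the reference station at (lat 26.074°, lon 75.798°) to each:
B (lat 23.873°, lon 74.225°): 157.5 NM
D (lat 26.105°, lon 78.199°): 129.5 NM
C (lat 27.617°, lon 76.767°): 106.2 NM
A (lat 24.700°, lon 74.760°): 99.9 NM

B, D, C, A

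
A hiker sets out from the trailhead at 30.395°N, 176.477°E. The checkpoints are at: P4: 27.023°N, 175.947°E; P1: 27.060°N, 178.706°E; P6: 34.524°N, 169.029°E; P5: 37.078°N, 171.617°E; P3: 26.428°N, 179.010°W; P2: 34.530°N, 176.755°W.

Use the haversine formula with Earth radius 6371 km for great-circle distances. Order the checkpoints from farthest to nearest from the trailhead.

P5, P6, P2, P3, P1, P4

Computing each great-circle distance from 30.395°N, 176.477°E:
P5 37.078°N, 171.617°E: 868.1 km
P6 34.524°N, 169.029°E: 835.7 km
P2 34.530°N, 176.755°W: 783.6 km
P3 26.428°N, 179.010°W: 623.9 km
P1 27.060°N, 178.706°E: 429.8 km
P4 27.023°N, 175.947°E: 378.5 km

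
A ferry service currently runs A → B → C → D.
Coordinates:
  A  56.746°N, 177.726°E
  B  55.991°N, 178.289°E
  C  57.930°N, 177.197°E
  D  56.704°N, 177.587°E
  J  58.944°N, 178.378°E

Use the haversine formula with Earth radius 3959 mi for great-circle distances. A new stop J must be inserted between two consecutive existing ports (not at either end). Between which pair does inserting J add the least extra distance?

Added distance for inserting J between each consecutive pair:
A–B: 301.4 mi
B–C: 146.0 mi
C–D: 153.6 mi
Smallest added distance is 146.0 mi, inserting between B and C.

between B and C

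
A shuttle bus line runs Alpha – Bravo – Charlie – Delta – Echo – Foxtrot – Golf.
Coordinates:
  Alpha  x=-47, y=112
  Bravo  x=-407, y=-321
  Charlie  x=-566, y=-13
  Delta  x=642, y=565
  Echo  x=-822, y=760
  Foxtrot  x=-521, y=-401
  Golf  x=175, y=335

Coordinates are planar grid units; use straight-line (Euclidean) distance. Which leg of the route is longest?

Delta–Echo

Leg distances:
Alpha→Bravo: 563.1
Bravo→Charlie: 346.6
Charlie→Delta: 1339.2
Delta→Echo: 1476.9
Echo→Foxtrot: 1199.4
Foxtrot→Golf: 1013.0
The longest leg is Delta–Echo at 1476.9.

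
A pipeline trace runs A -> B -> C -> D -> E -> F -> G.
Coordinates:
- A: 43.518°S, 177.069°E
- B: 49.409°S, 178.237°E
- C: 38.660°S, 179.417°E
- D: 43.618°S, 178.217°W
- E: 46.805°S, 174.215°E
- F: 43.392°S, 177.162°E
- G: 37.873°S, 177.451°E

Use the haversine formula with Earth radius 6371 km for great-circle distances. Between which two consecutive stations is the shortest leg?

Leg distances:
A→B: 661.1 km
B→C: 1198.9 km
C→D: 585.8 km
D→E: 690.2 km
E→F: 444.4 km
F→G: 614.2 km
The shortest leg is E–F at 444.4 km.

E–F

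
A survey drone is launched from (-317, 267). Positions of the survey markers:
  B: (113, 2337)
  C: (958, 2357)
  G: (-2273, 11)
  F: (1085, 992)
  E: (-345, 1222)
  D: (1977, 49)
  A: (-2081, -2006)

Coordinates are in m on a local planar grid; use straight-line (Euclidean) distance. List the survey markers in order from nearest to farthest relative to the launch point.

E, F, G, B, D, C, A

Distances from the launch point:
E (-345, 1222): 955.4 m
F (1085, 992): 1578.4 m
G (-2273, 11): 1972.7 m
B (113, 2337): 2114.2 m
D (1977, 49): 2304.3 m
C (958, 2357): 2448.2 m
A (-2081, -2006): 2877.2 m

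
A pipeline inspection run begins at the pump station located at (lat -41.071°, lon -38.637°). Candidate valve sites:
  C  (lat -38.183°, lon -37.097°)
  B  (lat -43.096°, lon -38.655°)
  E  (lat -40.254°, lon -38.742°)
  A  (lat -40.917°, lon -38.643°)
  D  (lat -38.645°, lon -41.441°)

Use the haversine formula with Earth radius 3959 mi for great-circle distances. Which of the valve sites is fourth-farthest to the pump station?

E

Distances from the pump station ((lat -41.071°, lon -38.637°)):
D: 224.1 mi
C: 215.7 mi
B: 139.9 mi
E: 56.7 mi
A: 10.6 mi
The fourth-farthest is E at 56.7 mi.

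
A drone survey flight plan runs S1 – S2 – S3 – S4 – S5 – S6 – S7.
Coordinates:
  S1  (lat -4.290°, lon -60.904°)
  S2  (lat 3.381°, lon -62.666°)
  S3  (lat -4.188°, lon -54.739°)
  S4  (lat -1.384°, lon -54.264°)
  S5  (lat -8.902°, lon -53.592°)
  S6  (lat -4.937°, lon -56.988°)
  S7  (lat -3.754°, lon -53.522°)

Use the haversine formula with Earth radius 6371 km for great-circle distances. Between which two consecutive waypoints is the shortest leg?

S3–S4

Leg distances:
S1→S2: 875.2 km
S2→S3: 1218.2 km
S3→S4: 316.2 km
S4→S5: 839.3 km
S5→S6: 578.7 km
S6→S7: 406.2 km
The shortest leg is S3–S4 at 316.2 km.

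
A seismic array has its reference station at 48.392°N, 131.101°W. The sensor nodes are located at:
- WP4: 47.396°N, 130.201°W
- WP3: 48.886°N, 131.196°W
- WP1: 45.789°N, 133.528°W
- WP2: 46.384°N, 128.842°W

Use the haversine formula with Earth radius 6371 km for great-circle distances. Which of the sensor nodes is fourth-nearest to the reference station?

WP1

Distance to each, sorted:
WP3: 55.4 km
WP4: 129.5 km
WP2: 280.6 km
WP1: 342.8 km
The fourth-nearest is WP1 at 342.8 km.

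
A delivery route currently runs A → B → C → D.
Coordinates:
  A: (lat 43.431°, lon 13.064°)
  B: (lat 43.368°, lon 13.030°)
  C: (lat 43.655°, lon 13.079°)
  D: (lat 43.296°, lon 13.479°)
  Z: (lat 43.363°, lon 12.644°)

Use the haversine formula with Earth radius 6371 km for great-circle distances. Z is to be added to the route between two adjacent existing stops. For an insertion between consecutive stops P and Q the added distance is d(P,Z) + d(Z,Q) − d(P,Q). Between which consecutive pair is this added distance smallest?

between B and C

Added distance for inserting Z between each consecutive pair:
A–B: 58.4 km
B–C: 46.9 km
C–D: 64.4 km
Smallest added distance is 46.9 km, inserting between B and C.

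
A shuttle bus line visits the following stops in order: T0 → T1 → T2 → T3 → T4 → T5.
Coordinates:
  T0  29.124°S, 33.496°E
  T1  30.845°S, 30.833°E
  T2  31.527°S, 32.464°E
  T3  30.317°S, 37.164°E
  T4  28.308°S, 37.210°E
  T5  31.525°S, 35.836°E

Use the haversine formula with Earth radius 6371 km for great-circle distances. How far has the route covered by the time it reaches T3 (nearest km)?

961 km

Leg distances:
T0→T1: 320.0 km  (cumulative 320.0 km)
T1→T2: 172.7 km  (cumulative 492.7 km)
T2→T3: 468.0 km  (cumulative 960.7 km)
Cumulative distance at T3 ≈ 961 km.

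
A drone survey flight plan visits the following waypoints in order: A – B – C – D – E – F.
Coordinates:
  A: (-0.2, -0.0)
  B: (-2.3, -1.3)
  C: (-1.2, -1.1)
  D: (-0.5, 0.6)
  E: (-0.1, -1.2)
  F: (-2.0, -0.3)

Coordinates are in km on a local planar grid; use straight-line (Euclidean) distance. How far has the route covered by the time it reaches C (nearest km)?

Leg distances:
A→B: 2.5 km  (cumulative 2.5 km)
B→C: 1.1 km  (cumulative 3.6 km)
Cumulative distance at C ≈ 4 km.

4 km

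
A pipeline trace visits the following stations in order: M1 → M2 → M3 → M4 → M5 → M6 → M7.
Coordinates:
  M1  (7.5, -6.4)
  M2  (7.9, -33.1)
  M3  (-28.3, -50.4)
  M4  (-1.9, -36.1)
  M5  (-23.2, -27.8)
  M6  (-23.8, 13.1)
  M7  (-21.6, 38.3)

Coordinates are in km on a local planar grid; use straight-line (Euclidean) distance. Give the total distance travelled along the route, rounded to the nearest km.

Leg distances:
M1→M2: 26.7 km  (cumulative 26.7 km)
M2→M3: 40.1 km  (cumulative 66.8 km)
M3→M4: 30.0 km  (cumulative 96.8 km)
M4→M5: 22.9 km  (cumulative 119.7 km)
M5→M6: 40.9 km  (cumulative 160.6 km)
M6→M7: 25.3 km  (cumulative 185.9 km)
Total route length ≈ 186 km.

186 km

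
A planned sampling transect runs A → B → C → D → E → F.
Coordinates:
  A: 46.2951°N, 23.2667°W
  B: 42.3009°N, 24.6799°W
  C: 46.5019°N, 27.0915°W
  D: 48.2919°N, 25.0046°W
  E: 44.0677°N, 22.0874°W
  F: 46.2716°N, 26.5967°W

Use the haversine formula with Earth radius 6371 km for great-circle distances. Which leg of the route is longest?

D–E

Leg distances:
A→B: 458.1 km
B→C: 504.8 km
C→D: 253.5 km
D→E: 520.5 km
E→F: 430.0 km
The longest leg is D–E at 520.5 km.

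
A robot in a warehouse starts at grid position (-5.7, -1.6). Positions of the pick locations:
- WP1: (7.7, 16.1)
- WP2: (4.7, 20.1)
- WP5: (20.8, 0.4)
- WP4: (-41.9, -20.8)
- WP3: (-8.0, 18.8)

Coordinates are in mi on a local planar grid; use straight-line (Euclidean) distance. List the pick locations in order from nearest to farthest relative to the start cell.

WP3, WP1, WP2, WP5, WP4

Distance from the start cell at (-5.7, -1.6) to each:
WP3 (-8.0, 18.8): 20.5 mi
WP1 (7.7, 16.1): 22.2 mi
WP2 (4.7, 20.1): 24.1 mi
WP5 (20.8, 0.4): 26.6 mi
WP4 (-41.9, -20.8): 41.0 mi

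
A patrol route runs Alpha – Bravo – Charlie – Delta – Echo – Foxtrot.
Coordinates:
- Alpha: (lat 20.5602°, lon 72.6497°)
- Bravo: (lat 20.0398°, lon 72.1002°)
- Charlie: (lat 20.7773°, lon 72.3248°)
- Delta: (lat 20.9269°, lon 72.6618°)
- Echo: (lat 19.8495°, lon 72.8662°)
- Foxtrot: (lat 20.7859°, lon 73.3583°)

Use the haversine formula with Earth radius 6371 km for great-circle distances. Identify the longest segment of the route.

Delta–Echo

Leg distances:
Alpha→Bravo: 81.4 km
Bravo→Charlie: 85.3 km
Charlie→Delta: 38.8 km
Delta→Echo: 121.7 km
Echo→Foxtrot: 116.1 km
The longest leg is Delta–Echo at 121.7 km.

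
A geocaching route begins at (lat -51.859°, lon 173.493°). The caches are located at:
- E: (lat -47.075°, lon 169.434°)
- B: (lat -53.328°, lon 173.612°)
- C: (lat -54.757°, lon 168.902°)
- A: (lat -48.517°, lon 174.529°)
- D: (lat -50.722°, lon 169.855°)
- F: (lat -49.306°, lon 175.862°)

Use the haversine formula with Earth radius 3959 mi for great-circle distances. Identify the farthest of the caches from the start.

E

Distance to each, sorted:
E: 377.3 mi
C: 275.6 mi
A: 235.4 mi
F: 204.7 mi
D: 175.7 mi
B: 101.6 mi
The farthest is E at 377.3 mi.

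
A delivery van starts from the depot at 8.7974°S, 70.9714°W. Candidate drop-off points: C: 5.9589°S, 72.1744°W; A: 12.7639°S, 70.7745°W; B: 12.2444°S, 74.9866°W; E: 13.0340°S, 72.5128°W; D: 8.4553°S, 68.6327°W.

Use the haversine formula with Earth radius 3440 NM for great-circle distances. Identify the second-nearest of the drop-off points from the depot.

Distance to each, sorted:
D: 140.3 NM
C: 184.9 NM
A: 238.4 NM
E: 270.1 NM
B: 314.6 NM
The second-nearest is C at 184.9 NM.

C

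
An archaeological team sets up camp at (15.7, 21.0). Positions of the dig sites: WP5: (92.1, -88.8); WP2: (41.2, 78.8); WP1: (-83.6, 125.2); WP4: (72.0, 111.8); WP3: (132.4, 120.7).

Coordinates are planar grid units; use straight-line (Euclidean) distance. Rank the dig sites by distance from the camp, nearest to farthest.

WP2, WP4, WP5, WP1, WP3

Distance from the camp at (15.7, 21.0) to each:
WP2 (41.2, 78.8): 63.2
WP4 (72.0, 111.8): 106.8
WP5 (92.1, -88.8): 133.8
WP1 (-83.6, 125.2): 143.9
WP3 (132.4, 120.7): 153.5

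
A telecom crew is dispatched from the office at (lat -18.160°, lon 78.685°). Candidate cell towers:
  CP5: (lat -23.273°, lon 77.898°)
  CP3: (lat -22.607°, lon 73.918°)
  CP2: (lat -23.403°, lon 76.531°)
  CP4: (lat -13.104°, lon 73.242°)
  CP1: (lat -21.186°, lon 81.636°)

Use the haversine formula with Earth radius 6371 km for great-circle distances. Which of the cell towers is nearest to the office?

CP1

Distances from the office ((lat -18.160°, lon 78.685°)):
CP1: 456.8 km
CP5: 574.4 km
CP2: 624.5 km
CP3: 700.9 km
CP4: 809.6 km
The nearest is CP1 at 456.8 km.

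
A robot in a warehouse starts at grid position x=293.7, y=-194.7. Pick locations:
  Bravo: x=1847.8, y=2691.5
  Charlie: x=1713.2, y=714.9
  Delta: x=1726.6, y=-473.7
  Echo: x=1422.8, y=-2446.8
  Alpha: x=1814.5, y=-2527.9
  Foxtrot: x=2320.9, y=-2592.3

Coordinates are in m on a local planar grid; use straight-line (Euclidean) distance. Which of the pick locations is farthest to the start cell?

Bravo

Distances from the start cell (x=293.7, y=-194.7):
Bravo: 3278.0 m
Foxtrot: 3139.7 m
Alpha: 2785.1 m
Echo: 2519.3 m
Charlie: 1685.9 m
Delta: 1459.8 m
The farthest is Bravo at 3278.0 m.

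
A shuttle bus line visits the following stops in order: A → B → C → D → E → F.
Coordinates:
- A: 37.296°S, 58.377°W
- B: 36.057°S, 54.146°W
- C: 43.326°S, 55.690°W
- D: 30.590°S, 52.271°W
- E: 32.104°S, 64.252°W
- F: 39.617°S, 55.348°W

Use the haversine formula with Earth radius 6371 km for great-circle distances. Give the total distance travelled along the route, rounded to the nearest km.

4975 km

Leg distances:
A→B: 401.6 km  (cumulative 401.6 km)
B→C: 819.0 km  (cumulative 1220.6 km)
C→D: 1448.0 km  (cumulative 2668.6 km)
D→E: 1149.5 km  (cumulative 3818.2 km)
E→F: 1157.1 km  (cumulative 4975.3 km)
Total route length ≈ 4975 km.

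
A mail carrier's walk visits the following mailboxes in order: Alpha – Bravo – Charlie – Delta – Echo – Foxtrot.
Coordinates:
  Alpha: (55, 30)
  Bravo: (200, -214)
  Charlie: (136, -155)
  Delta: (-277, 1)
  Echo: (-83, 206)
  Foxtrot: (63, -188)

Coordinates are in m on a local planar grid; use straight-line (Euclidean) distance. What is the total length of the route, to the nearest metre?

1515 m

Leg distances:
Alpha→Bravo: 283.8 m  (cumulative 283.8 m)
Bravo→Charlie: 87.0 m  (cumulative 370.9 m)
Charlie→Delta: 441.5 m  (cumulative 812.4 m)
Delta→Echo: 282.2 m  (cumulative 1094.6 m)
Echo→Foxtrot: 420.2 m  (cumulative 1514.8 m)
Total route length ≈ 1515 m.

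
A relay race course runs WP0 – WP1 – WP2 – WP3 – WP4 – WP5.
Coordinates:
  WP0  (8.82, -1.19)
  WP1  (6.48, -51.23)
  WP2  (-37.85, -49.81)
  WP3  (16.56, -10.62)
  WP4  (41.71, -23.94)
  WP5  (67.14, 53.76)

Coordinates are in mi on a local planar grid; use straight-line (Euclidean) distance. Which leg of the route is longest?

WP4–WP5

Leg distances:
WP0→WP1: 50.1 mi
WP1→WP2: 44.4 mi
WP2→WP3: 67.1 mi
WP3→WP4: 28.5 mi
WP4→WP5: 81.8 mi
The longest leg is WP4–WP5 at 81.8 mi.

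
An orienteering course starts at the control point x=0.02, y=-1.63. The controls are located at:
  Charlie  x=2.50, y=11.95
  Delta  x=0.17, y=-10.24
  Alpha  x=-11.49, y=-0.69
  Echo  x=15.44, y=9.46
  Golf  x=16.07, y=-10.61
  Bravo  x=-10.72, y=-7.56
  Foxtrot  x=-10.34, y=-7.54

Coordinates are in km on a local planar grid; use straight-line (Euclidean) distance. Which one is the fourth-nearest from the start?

Bravo

Distance to each, sorted:
Delta: 8.6 km
Alpha: 11.5 km
Foxtrot: 11.9 km
Bravo: 12.3 km
Charlie: 13.8 km
Golf: 18.4 km
Echo: 19.0 km
The fourth-nearest is Bravo at 12.3 km.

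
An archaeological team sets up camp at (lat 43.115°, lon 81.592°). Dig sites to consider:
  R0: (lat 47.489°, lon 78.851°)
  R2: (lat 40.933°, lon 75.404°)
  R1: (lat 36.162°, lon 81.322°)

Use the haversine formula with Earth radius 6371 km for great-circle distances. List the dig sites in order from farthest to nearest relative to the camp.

Distance from the camp at (lat 43.115°, lon 81.592°) to each:
R1 (lat 36.162°, lon 81.322°): 773.5 km
R2 (lat 40.933°, lon 75.404°): 565.6 km
R0 (lat 47.489°, lon 78.851°): 531.4 km

R1, R2, R0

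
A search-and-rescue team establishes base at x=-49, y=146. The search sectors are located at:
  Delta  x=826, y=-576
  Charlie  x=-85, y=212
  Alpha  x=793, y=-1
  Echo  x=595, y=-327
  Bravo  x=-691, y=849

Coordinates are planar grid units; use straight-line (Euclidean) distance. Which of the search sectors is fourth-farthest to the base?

Distance to each, sorted:
Delta: 1134.4
Bravo: 952.0
Alpha: 854.7
Echo: 799.0
Charlie: 75.2
The fourth-farthest is Echo at 799.0.

Echo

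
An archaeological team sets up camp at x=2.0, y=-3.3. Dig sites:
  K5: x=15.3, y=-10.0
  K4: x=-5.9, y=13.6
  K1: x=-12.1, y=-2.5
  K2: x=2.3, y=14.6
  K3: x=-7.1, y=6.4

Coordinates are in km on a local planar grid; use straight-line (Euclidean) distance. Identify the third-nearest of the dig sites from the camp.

Distances from the camp (x=2.0, y=-3.3):
K3: 13.3 km
K1: 14.1 km
K5: 14.9 km
K2: 17.9 km
K4: 18.7 km
The third-nearest is K5 at 14.9 km.

K5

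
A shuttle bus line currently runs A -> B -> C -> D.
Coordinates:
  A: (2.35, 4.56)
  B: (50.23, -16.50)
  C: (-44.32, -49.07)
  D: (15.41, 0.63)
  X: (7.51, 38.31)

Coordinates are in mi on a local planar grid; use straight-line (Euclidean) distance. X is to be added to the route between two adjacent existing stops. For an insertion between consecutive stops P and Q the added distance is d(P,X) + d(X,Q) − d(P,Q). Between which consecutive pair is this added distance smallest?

Added distance for inserting X between each consecutive pair:
A–B: 51.3 mi
B–C: 71.1 mi
C–D: 62.4 mi
Smallest added distance is 51.3 mi, inserting between A and B.

between A and B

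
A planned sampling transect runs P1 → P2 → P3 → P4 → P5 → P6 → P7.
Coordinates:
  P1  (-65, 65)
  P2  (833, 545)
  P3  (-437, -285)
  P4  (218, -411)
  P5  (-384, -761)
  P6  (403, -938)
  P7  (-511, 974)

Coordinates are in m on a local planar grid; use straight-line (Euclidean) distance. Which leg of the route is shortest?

Leg distances:
P1→P2: 1018.2 m
P2→P3: 1517.2 m
P3→P4: 667.0 m
P4→P5: 696.4 m
P5→P6: 806.7 m
P6→P7: 2119.2 m
The shortest leg is P3–P4 at 667.0 m.

P3–P4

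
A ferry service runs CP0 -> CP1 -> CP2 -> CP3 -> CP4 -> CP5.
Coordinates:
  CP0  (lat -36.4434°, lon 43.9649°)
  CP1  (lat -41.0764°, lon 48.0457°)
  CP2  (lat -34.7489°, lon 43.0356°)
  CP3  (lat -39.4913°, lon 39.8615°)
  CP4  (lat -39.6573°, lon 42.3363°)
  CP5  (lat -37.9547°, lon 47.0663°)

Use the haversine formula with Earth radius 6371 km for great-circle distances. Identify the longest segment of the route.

Leg distances:
CP0→CP1: 624.8 km
CP1→CP2: 829.2 km
CP2→CP3: 597.6 km
CP3→CP4: 212.9 km
CP4→CP5: 451.4 km
The longest leg is CP1–CP2 at 829.2 km.

CP1–CP2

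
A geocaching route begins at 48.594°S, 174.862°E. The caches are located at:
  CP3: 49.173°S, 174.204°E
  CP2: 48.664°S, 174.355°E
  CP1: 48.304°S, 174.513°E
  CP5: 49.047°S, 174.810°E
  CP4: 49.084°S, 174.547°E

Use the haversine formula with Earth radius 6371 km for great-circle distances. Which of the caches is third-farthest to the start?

CP5

Distance to each, sorted:
CP3: 80.4 km
CP4: 59.2 km
CP5: 50.5 km
CP1: 41.3 km
CP2: 38.1 km
The third-farthest is CP5 at 50.5 km.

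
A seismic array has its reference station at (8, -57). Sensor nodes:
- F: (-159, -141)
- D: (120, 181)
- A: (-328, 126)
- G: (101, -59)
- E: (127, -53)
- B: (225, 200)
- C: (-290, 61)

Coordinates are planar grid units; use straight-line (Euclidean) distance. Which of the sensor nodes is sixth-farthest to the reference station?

E

Distances from the reference station ((8, -57)):
A: 382.6
B: 336.4
C: 320.5
D: 263.0
F: 186.9
E: 119.1
G: 93.0
The sixth-farthest is E at 119.1.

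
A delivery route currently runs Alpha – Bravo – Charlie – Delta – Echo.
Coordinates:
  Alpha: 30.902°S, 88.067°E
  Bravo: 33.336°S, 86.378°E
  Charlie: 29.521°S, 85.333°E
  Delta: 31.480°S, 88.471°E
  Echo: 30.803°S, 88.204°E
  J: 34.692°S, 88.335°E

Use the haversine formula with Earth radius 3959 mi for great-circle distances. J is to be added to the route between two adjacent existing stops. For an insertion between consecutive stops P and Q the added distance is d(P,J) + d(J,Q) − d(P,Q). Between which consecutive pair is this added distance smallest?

between Alpha and Bravo

Added distance for inserting J between each consecutive pair:
Alpha–Bravo: 213.4 mi
Bravo–Charlie: 273.5 mi
Charlie–Delta: 389.5 mi
Delta–Echo: 441.5 mi
Smallest added distance is 213.4 mi, inserting between Alpha and Bravo.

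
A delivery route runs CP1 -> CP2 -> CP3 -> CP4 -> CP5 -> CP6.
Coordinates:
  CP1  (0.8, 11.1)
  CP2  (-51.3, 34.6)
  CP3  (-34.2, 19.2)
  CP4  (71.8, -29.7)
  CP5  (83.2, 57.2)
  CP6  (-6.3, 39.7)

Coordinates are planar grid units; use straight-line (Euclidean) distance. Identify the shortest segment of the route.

CP2–CP3

Leg distances:
CP1→CP2: 57.2
CP2→CP3: 23.0
CP3→CP4: 116.7
CP4→CP5: 87.6
CP5→CP6: 91.2
The shortest leg is CP2–CP3 at 23.0.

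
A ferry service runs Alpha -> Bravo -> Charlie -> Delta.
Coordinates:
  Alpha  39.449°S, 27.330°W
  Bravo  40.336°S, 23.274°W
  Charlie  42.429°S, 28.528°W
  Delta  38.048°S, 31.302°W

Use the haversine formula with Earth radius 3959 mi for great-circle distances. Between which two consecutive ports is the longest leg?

Charlie–Delta

Leg distances:
Alpha→Bravo: 223.6 mi
Bravo→Charlie: 308.3 mi
Charlie→Delta: 336.2 mi
The longest leg is Charlie–Delta at 336.2 mi.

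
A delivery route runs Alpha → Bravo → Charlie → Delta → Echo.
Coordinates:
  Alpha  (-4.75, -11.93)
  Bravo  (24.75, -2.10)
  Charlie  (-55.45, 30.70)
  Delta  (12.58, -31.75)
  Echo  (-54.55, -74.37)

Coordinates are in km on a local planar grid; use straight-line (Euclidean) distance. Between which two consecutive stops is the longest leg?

Leg distances:
Alpha→Bravo: 31.1 km
Bravo→Charlie: 86.6 km
Charlie→Delta: 92.3 km
Delta→Echo: 79.5 km
The longest leg is Charlie–Delta at 92.3 km.

Charlie–Delta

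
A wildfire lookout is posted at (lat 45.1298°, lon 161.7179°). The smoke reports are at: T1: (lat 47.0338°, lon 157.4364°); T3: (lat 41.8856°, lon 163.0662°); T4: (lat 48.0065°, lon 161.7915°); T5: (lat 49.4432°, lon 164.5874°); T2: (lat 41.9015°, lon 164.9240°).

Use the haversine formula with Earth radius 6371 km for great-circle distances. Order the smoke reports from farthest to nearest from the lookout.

Computing each great-circle distance from (lat 45.1298°, lon 161.7179°):
T5 (lat 49.4432°, lon 164.5874°): 526.1 km
T2 (lat 41.9015°, lon 164.9240°): 442.3 km
T1 (lat 47.0338°, lon 157.4364°): 392.2 km
T3 (lat 41.8856°, lon 163.0662°): 376.8 km
T4 (lat 48.0065°, lon 161.7915°): 319.9 km

T5, T2, T1, T3, T4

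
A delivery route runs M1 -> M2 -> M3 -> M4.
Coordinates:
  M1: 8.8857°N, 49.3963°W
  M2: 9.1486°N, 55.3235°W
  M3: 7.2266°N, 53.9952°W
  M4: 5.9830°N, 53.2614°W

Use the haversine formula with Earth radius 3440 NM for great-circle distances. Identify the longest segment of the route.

Leg distances:
M1→M2: 351.8 NM
M2→M3: 139.8 NM
M3→M4: 86.5 NM
The longest leg is M1–M2 at 351.8 NM.

M1–M2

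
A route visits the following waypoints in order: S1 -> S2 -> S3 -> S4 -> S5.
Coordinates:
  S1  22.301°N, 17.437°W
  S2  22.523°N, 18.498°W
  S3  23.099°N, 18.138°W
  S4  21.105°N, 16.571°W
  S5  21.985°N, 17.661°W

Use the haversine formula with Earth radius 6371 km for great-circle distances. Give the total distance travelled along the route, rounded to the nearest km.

609 km

Leg distances:
S1→S2: 111.8 km  (cumulative 111.8 km)
S2→S3: 73.9 km  (cumulative 185.7 km)
S3→S4: 274.3 km  (cumulative 460.0 km)
S4→S5: 149.3 km  (cumulative 609.3 km)
Total route length ≈ 609 km.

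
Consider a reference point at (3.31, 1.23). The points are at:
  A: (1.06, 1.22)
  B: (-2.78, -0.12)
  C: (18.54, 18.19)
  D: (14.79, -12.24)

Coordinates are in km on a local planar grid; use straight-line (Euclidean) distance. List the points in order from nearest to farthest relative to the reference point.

A, B, D, C

Computing each straight-line distance from (3.31, 1.23):
A (1.06, 1.22): 2.3 km
B (-2.78, -0.12): 6.2 km
D (14.79, -12.24): 17.7 km
C (18.54, 18.19): 22.8 km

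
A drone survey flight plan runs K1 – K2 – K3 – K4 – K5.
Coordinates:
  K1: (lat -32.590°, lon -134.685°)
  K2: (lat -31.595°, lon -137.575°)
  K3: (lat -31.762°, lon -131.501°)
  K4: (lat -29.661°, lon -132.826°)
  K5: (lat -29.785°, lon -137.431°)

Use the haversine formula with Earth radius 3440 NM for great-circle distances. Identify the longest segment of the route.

K2–K3

Leg distances:
K1→K2: 158.7 NM
K2→K3: 310.5 NM
K3→K4: 143.5 NM
K4→K5: 240.2 NM
The longest leg is K2–K3 at 310.5 NM.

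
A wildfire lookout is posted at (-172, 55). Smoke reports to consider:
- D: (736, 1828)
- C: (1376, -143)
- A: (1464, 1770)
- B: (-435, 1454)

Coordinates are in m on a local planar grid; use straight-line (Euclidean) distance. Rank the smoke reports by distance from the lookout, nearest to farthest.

Distance from the lookout at (-172, 55) to each:
B (-435, 1454): 1423.5 m
C (1376, -143): 1560.6 m
D (736, 1828): 1992.0 m
A (1464, 1770): 2370.2 m

B, C, D, A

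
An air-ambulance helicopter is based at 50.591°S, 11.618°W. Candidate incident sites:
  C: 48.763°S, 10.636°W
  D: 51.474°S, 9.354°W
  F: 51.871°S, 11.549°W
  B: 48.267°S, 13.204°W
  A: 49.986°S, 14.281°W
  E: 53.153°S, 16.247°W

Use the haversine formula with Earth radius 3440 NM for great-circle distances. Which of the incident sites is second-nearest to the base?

D

Distances from the base (50.591°S, 11.618°W):
F: 76.9 NM
D: 100.6 NM
A: 108.4 NM
C: 116.2 NM
B: 152.6 NM
E: 230.4 NM
The second-nearest is D at 100.6 NM.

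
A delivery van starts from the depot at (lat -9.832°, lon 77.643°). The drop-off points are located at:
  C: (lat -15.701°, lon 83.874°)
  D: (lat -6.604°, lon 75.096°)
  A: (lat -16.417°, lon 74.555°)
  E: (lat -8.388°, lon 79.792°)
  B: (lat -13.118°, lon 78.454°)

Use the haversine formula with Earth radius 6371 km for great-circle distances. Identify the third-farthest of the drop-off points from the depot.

Distance to each, sorted:
C: 939.2 km
A: 804.9 km
D: 455.4 km
B: 375.9 km
E: 285.4 km
The third-farthest is D at 455.4 km.

D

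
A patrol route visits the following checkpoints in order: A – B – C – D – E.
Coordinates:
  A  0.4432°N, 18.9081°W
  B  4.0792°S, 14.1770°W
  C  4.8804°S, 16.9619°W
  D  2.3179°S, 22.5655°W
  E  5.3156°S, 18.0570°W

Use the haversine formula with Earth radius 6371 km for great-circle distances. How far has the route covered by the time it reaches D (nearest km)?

1733 km

Leg distances:
A→B: 727.5 km  (cumulative 727.5 km)
B→C: 321.3 km  (cumulative 1048.8 km)
C→D: 684.0 km  (cumulative 1732.8 km)
Cumulative distance at D ≈ 1733 km.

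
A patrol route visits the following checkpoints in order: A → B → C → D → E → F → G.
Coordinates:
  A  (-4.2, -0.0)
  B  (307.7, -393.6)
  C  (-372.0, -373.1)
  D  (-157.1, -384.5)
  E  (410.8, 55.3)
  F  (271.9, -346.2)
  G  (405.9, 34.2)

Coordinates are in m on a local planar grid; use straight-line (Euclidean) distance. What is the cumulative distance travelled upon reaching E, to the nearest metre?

2116 m

Leg distances:
A→B: 502.2 m  (cumulative 502.2 m)
B→C: 680.0 m  (cumulative 1182.2 m)
C→D: 215.2 m  (cumulative 1397.4 m)
D→E: 718.3 m  (cumulative 2115.7 m)
Cumulative distance at E ≈ 2116 m.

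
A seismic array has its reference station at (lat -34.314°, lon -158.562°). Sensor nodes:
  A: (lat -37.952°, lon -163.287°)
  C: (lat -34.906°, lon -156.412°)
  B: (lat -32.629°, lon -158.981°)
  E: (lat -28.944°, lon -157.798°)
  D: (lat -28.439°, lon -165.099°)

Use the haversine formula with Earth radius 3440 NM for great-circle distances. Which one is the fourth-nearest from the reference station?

Distances from the reference station ((lat -34.314°, lon -158.562°)):
B: 103.3 NM
C: 112.0 NM
A: 316.5 NM
E: 324.8 NM
D: 486.3 NM
The fourth-nearest is E at 324.8 NM.

E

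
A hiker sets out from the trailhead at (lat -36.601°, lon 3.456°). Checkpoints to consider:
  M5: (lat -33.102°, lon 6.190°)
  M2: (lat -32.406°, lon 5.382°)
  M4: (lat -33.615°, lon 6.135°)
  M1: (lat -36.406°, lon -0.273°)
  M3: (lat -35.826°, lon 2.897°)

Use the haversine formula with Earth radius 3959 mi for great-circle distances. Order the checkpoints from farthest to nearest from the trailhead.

Distance from the trailhead at (lat -36.601°, lon 3.456°) to each:
M2 (lat -32.406°, lon 5.382°): 309.9 mi
M5 (lat -33.102°, lon 6.190°): 287.2 mi
M4 (lat -33.615°, lon 6.135°): 255.9 mi
M1 (lat -36.406°, lon -0.273°): 207.5 mi
M3 (lat -35.826°, lon 2.897°): 62.0 mi

M2, M5, M4, M1, M3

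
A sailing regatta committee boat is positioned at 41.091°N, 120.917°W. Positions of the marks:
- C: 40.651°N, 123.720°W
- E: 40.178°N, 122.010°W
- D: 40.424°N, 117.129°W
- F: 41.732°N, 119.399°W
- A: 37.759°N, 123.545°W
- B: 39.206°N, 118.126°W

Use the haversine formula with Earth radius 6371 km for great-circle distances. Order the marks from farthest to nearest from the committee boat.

Computing each great-circle distance from 41.091°N, 120.917°W:
A 37.759°N, 123.545°W: 433.8 km
D 40.424°N, 117.129°W: 327.5 km
B 39.206°N, 118.126°W: 316.5 km
C 40.651°N, 123.720°W: 240.7 km
F 41.732°N, 119.399°W: 145.3 km
E 40.178°N, 122.010°W: 137.2 km

A, D, B, C, F, E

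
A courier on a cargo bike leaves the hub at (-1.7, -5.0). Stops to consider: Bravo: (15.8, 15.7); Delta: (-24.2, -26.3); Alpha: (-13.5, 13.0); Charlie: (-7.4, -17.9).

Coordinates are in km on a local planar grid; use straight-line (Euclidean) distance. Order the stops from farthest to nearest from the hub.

Delta, Bravo, Alpha, Charlie

Distance from the hub at (-1.7, -5.0) to each:
Delta (-24.2, -26.3): 31.0 km
Bravo (15.8, 15.7): 27.1 km
Alpha (-13.5, 13.0): 21.5 km
Charlie (-7.4, -17.9): 14.1 km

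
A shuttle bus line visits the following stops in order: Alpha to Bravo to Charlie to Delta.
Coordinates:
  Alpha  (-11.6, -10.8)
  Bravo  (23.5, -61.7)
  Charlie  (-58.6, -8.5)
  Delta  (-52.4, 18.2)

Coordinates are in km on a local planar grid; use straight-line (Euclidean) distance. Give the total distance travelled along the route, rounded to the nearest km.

187 km

Leg distances:
Alpha→Bravo: 61.8 km  (cumulative 61.8 km)
Bravo→Charlie: 97.8 km  (cumulative 159.7 km)
Charlie→Delta: 27.4 km  (cumulative 187.1 km)
Total route length ≈ 187 km.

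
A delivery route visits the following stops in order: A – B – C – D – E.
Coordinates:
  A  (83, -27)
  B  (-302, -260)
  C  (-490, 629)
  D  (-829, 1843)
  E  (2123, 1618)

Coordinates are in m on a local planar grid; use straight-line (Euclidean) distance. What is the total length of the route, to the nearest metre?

5580 m

Leg distances:
A→B: 450.0 m  (cumulative 450.0 m)
B→C: 908.7 m  (cumulative 1358.7 m)
C→D: 1260.4 m  (cumulative 2619.1 m)
D→E: 2960.6 m  (cumulative 5579.7 m)
Total route length ≈ 5580 m.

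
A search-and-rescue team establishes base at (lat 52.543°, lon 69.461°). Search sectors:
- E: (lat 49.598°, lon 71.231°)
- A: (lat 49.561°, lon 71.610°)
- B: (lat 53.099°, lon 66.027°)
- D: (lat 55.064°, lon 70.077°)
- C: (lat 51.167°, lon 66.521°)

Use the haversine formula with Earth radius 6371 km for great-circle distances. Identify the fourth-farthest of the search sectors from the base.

C

Distances from the base ((lat 52.543°, lon 69.461°)):
A: 364.0 km
E: 350.0 km
D: 283.2 km
C: 253.3 km
B: 238.9 km
The fourth-farthest is C at 253.3 km.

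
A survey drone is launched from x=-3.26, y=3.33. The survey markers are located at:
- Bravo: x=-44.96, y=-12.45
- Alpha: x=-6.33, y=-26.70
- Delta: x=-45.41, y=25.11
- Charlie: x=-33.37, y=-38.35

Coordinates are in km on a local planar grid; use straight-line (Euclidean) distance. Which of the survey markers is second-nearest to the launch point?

Distance to each, sorted:
Alpha: 30.2 km
Bravo: 44.6 km
Delta: 47.4 km
Charlie: 51.4 km
The second-nearest is Bravo at 44.6 km.

Bravo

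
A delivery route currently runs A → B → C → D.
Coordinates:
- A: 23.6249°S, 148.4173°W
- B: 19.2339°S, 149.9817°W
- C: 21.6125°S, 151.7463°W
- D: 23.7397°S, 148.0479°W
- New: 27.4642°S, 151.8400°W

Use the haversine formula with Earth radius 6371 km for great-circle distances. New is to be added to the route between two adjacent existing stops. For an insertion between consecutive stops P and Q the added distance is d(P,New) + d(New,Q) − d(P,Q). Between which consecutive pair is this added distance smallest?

between C and D

Added distance for inserting New between each consecutive pair:
A–B: 968.0 km
B–C: 1263.2 km
C–D: 765.8 km
Smallest added distance is 765.8 km, inserting between C and D.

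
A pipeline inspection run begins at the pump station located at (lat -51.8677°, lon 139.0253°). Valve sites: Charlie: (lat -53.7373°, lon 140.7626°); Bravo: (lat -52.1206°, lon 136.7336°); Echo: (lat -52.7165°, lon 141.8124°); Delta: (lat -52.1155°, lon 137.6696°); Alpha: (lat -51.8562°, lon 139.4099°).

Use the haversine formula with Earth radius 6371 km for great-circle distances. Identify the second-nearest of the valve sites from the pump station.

Delta

Distance to each, sorted:
Alpha: 26.4 km
Delta: 96.8 km
Bravo: 159.4 km
Echo: 211.7 km
Charlie: 238.4 km
The second-nearest is Delta at 96.8 km.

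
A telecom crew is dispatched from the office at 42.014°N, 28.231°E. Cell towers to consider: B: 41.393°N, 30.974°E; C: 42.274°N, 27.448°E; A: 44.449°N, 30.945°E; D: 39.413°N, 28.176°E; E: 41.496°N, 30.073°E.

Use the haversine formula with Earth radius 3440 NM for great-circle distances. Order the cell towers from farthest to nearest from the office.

A, D, B, E, C

Computing each great-circle distance from 42.014°N, 28.231°E:
A 44.449°N, 30.945°E: 188.3 NM
D 39.413°N, 28.176°E: 156.2 NM
B 41.393°N, 30.974°E: 128.5 NM
E 41.496°N, 30.073°E: 88.2 NM
C 42.274°N, 27.448°E: 38.2 NM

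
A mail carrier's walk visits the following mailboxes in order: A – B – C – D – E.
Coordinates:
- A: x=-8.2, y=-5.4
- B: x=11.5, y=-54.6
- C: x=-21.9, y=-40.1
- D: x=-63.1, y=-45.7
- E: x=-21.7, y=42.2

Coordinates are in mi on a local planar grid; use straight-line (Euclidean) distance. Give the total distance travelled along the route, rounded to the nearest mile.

Leg distances:
A→B: 53.0 mi  (cumulative 53.0 mi)
B→C: 36.4 mi  (cumulative 89.4 mi)
C→D: 41.6 mi  (cumulative 131.0 mi)
D→E: 97.2 mi  (cumulative 228.1 mi)
Total route length ≈ 228 mi.

228 mi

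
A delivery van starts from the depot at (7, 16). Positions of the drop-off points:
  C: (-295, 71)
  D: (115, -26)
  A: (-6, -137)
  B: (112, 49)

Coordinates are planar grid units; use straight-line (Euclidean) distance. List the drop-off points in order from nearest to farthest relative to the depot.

Distances from the depot:
B (112, 49): 110.1
D (115, -26): 115.9
A (-6, -137): 153.6
C (-295, 71): 307.0

B, D, A, C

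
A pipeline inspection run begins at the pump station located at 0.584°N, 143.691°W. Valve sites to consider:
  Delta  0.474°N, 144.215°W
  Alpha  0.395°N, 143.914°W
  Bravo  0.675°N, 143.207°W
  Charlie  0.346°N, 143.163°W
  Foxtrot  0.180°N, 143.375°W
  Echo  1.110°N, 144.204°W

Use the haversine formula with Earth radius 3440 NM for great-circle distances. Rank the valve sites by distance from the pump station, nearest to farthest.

Computing each great-circle distance from 0.584°N, 143.691°W:
Alpha 0.395°N, 143.914°W: 17.6 NM
Bravo 0.675°N, 143.207°W: 29.6 NM
Foxtrot 0.180°N, 143.375°W: 30.8 NM
Delta 0.474°N, 144.215°W: 32.1 NM
Charlie 0.346°N, 143.163°W: 34.8 NM
Echo 1.110°N, 144.204°W: 44.1 NM

Alpha, Bravo, Foxtrot, Delta, Charlie, Echo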